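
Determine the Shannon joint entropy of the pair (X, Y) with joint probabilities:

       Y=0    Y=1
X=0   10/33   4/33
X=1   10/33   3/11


H(X,Y) = -Σ p(x,y) log₂ p(x,y)
  p(0,0)=10/33: -0.3030 × log₂(0.3030) = 0.5220
  p(0,1)=4/33: -0.1212 × log₂(0.1212) = 0.3690
  p(1,0)=10/33: -0.3030 × log₂(0.3030) = 0.5220
  p(1,1)=3/11: -0.2727 × log₂(0.2727) = 0.5112
H(X,Y) = 1.9242 bits


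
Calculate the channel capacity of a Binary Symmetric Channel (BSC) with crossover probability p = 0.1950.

For BSC with error probability p:
C = 1 - H(p) where H(p) is binary entropy
H(0.1950) = -0.1950 × log₂(0.1950) - 0.8050 × log₂(0.8050)
H(p) = 0.7118
C = 1 - 0.7118 = 0.2882 bits/use


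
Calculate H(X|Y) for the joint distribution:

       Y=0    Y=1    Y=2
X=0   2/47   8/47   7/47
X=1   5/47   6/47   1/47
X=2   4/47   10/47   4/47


H(X|Y) = Σ_y p(y) H(X|Y=y)
  p(Y=0) = 11/47, H(X|Y=0) = 1.4949
  p(Y=1) = 24/47, H(X|Y=1) = 1.5546
  p(Y=2) = 12/47, H(X|Y=2) = 1.2807
H(X|Y) = 0.2340×1.4949 + 0.5106×1.5546 + 0.2553×1.2807 = 1.4707 bits


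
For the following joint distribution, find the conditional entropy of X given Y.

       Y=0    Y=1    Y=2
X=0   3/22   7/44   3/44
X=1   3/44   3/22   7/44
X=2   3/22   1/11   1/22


H(X|Y) = Σ_y p(y) H(X|Y=y)
  p(Y=0) = 15/44, H(X|Y=0) = 1.5219
  p(Y=1) = 17/44, H(X|Y=1) = 1.5486
  p(Y=2) = 3/11, H(X|Y=2) = 1.3844
H(X|Y) = 0.3409×1.5219 + 0.3864×1.5486 + 0.2727×1.3844 = 1.4947 bits


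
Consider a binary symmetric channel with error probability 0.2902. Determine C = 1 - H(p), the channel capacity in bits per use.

For BSC with error probability p:
C = 1 - H(p) where H(p) is binary entropy
H(0.2902) = -0.2902 × log₂(0.2902) - 0.7098 × log₂(0.7098)
H(p) = 0.8690
C = 1 - 0.8690 = 0.1310 bits/use


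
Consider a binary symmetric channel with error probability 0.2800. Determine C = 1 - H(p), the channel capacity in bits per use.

For BSC with error probability p:
C = 1 - H(p) where H(p) is binary entropy
H(0.2800) = -0.2800 × log₂(0.2800) - 0.7200 × log₂(0.7200)
H(p) = 0.8555
C = 1 - 0.8555 = 0.1445 bits/use


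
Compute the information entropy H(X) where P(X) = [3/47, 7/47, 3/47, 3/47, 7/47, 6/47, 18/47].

H(X) = -Σ p(x) log₂ p(x)
  -3/47 × log₂(3/47) = 0.2534
  -7/47 × log₂(7/47) = 0.4092
  -3/47 × log₂(3/47) = 0.2534
  -3/47 × log₂(3/47) = 0.2534
  -7/47 × log₂(7/47) = 0.4092
  -6/47 × log₂(6/47) = 0.3791
  -18/47 × log₂(18/47) = 0.5303
H(X) = 2.4879 bits


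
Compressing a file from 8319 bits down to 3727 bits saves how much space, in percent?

Space savings = (1 - Compressed/Original) × 100%
= (1 - 3727/8319) × 100%
= 55.20%


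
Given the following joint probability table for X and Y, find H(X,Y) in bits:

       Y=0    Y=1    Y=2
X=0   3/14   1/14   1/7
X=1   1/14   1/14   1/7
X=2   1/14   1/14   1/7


H(X,Y) = -Σ p(x,y) log₂ p(x,y)
  p(0,0)=3/14: -0.2143 × log₂(0.2143) = 0.4762
  p(0,1)=1/14: -0.0714 × log₂(0.0714) = 0.2720
  p(0,2)=1/7: -0.1429 × log₂(0.1429) = 0.4011
  p(1,0)=1/14: -0.0714 × log₂(0.0714) = 0.2720
  p(1,1)=1/14: -0.0714 × log₂(0.0714) = 0.2720
  p(1,2)=1/7: -0.1429 × log₂(0.1429) = 0.4011
  p(2,0)=1/14: -0.0714 × log₂(0.0714) = 0.2720
  p(2,1)=1/14: -0.0714 × log₂(0.0714) = 0.2720
  p(2,2)=1/7: -0.1429 × log₂(0.1429) = 0.4011
H(X,Y) = 3.0391 bits


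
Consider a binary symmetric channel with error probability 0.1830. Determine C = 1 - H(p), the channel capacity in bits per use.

For BSC with error probability p:
C = 1 - H(p) where H(p) is binary entropy
H(0.1830) = -0.1830 × log₂(0.1830) - 0.8170 × log₂(0.8170)
H(p) = 0.6866
C = 1 - 0.6866 = 0.3134 bits/use


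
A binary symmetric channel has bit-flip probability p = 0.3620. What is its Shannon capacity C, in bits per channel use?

For BSC with error probability p:
C = 1 - H(p) where H(p) is binary entropy
H(0.3620) = -0.3620 × log₂(0.3620) - 0.6380 × log₂(0.6380)
H(p) = 0.9443
C = 1 - 0.9443 = 0.0557 bits/use


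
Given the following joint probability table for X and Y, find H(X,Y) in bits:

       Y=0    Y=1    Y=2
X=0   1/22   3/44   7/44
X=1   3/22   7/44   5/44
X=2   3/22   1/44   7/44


H(X,Y) = -Σ p(x,y) log₂ p(x,y)
  p(0,0)=1/22: -0.0455 × log₂(0.0455) = 0.2027
  p(0,1)=3/44: -0.0682 × log₂(0.0682) = 0.2642
  p(0,2)=7/44: -0.1591 × log₂(0.1591) = 0.4219
  p(1,0)=3/22: -0.1364 × log₂(0.1364) = 0.3920
  p(1,1)=7/44: -0.1591 × log₂(0.1591) = 0.4219
  p(1,2)=5/44: -0.1136 × log₂(0.1136) = 0.3565
  p(2,0)=3/22: -0.1364 × log₂(0.1364) = 0.3920
  p(2,1)=1/44: -0.0227 × log₂(0.0227) = 0.1241
  p(2,2)=7/44: -0.1591 × log₂(0.1591) = 0.4219
H(X,Y) = 2.9972 bits


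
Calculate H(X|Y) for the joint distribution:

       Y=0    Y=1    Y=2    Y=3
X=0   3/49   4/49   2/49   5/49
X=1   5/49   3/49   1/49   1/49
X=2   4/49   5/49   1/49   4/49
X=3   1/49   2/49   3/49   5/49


H(X|Y) = Σ_y p(y) H(X|Y=y)
  p(Y=0) = 13/49, H(X|Y=0) = 1.8262
  p(Y=1) = 2/7, H(X|Y=1) = 1.9242
  p(Y=2) = 1/7, H(X|Y=2) = 1.8424
  p(Y=3) = 15/49, H(X|Y=3) = 1.8256
H(X|Y) = 0.2653×1.8262 + 0.2857×1.9242 + 0.1429×1.8424 + 0.3061×1.8256 = 1.8563 bits


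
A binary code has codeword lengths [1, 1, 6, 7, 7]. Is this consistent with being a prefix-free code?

Kraft inequality: Σ 2^(-l_i) ≤ 1 for prefix-free code
Calculating: 2^(-1) + 2^(-1) + 2^(-6) + 2^(-7) + 2^(-7)
= 0.5 + 0.5 + 0.015625 + 0.0078125 + 0.0078125
= 1.0312
Since 1.0312 > 1, prefix-free code does not exist


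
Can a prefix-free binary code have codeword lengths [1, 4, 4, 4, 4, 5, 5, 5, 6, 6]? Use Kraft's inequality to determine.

Kraft inequality: Σ 2^(-l_i) ≤ 1 for prefix-free code
Calculating: 2^(-1) + 2^(-4) + 2^(-4) + 2^(-4) + 2^(-4) + 2^(-5) + 2^(-5) + 2^(-5) + 2^(-6) + 2^(-6)
= 0.5 + 0.0625 + 0.0625 + 0.0625 + 0.0625 + 0.03125 + 0.03125 + 0.03125 + 0.015625 + 0.015625
= 0.8750
Since 0.8750 ≤ 1, prefix-free code exists


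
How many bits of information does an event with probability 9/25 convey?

Information content I(x) = -log₂(p(x))
I = -log₂(9/25) = -log₂(0.3600)
I = 1.4739 bits


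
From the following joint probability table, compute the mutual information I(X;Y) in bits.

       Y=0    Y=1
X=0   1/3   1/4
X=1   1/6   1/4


H(X) = 0.9799, H(Y) = 1.0000, H(X,Y) = 1.9591
I(X;Y) = H(X) + H(Y) - H(X,Y) = 0.0207 bits


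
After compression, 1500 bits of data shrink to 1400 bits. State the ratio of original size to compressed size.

Compression ratio = Original / Compressed
= 1500 / 1400 = 1.07:1


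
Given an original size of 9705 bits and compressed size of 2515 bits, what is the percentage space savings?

Space savings = (1 - Compressed/Original) × 100%
= (1 - 2515/9705) × 100%
= 74.09%


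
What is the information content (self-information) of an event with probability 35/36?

Information content I(x) = -log₂(p(x))
I = -log₂(35/36) = -log₂(0.9722)
I = 0.0406 bits


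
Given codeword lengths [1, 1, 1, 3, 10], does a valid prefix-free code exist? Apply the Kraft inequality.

Kraft inequality: Σ 2^(-l_i) ≤ 1 for prefix-free code
Calculating: 2^(-1) + 2^(-1) + 2^(-1) + 2^(-3) + 2^(-10)
= 0.5 + 0.5 + 0.5 + 0.125 + 0.0009765625
= 1.6260
Since 1.6260 > 1, prefix-free code does not exist


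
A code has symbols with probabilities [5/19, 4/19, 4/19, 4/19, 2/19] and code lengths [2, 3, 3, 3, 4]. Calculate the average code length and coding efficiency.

Average length L = Σ p_i × l_i = 2.8421 bits
Entropy H = 2.2685 bits
Efficiency η = H/L × 100% = 79.82%


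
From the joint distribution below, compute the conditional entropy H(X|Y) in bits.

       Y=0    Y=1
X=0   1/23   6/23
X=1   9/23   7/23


H(X|Y) = Σ_y p(y) H(X|Y=y)
  p(Y=0) = 10/23, H(X|Y=0) = 0.4690
  p(Y=1) = 13/23, H(X|Y=1) = 0.9957
H(X|Y) = 0.4348×0.4690 + 0.5652×0.9957 = 0.7667 bits


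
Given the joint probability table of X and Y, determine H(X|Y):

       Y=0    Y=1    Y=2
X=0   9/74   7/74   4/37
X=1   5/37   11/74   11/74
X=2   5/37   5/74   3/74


H(X|Y) = Σ_y p(y) H(X|Y=y)
  p(Y=0) = 29/74, H(X|Y=0) = 1.5832
  p(Y=1) = 23/74, H(X|Y=1) = 1.5099
  p(Y=2) = 11/37, H(X|Y=2) = 1.4227
H(X|Y) = 0.3919×1.5832 + 0.3108×1.5099 + 0.2973×1.4227 = 1.5127 bits


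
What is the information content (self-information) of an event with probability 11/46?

Information content I(x) = -log₂(p(x))
I = -log₂(11/46) = -log₂(0.2391)
I = 2.0641 bits


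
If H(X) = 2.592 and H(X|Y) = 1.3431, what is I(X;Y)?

I(X;Y) = H(X) - H(X|Y)
I(X;Y) = 2.592 - 1.3431 = 1.2489 bits


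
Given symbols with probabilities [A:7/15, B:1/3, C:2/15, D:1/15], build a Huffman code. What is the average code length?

Huffman tree construction:
Combine smallest probabilities repeatedly
Resulting codes:
  A: 0 (length 1)
  B: 11 (length 2)
  C: 101 (length 3)
  D: 100 (length 3)
Average length = Σ p(s) × length(s) = 1.7333 bits


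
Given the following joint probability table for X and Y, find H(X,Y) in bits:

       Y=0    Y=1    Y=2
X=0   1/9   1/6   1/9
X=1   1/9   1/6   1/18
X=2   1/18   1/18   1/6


H(X,Y) = -Σ p(x,y) log₂ p(x,y)
  p(0,0)=1/9: -0.1111 × log₂(0.1111) = 0.3522
  p(0,1)=1/6: -0.1667 × log₂(0.1667) = 0.4308
  p(0,2)=1/9: -0.1111 × log₂(0.1111) = 0.3522
  p(1,0)=1/9: -0.1111 × log₂(0.1111) = 0.3522
  p(1,1)=1/6: -0.1667 × log₂(0.1667) = 0.4308
  p(1,2)=1/18: -0.0556 × log₂(0.0556) = 0.2317
  p(2,0)=1/18: -0.0556 × log₂(0.0556) = 0.2317
  p(2,1)=1/18: -0.0556 × log₂(0.0556) = 0.2317
  p(2,2)=1/6: -0.1667 × log₂(0.1667) = 0.4308
H(X,Y) = 3.0441 bits


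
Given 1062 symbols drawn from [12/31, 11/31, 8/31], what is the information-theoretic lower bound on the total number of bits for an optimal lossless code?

Entropy H = 1.5647 bits/symbol
Minimum bits = H × n = 1.5647 × 1062
= 1661.75 bits


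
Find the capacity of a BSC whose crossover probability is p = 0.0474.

For BSC with error probability p:
C = 1 - H(p) where H(p) is binary entropy
H(0.0474) = -0.0474 × log₂(0.0474) - 0.9526 × log₂(0.9526)
H(p) = 0.2752
C = 1 - 0.2752 = 0.7248 bits/use


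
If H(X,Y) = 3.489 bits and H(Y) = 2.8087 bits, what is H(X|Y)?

Chain rule: H(X,Y) = H(X|Y) + H(Y)
H(X|Y) = H(X,Y) - H(Y) = 3.489 - 2.8087 = 0.6803 bits


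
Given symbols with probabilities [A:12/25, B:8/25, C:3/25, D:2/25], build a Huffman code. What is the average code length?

Huffman tree construction:
Combine smallest probabilities repeatedly
Resulting codes:
  A: 0 (length 1)
  B: 11 (length 2)
  C: 101 (length 3)
  D: 100 (length 3)
Average length = Σ p(s) × length(s) = 1.7200 bits


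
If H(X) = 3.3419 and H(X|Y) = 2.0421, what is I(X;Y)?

I(X;Y) = H(X) - H(X|Y)
I(X;Y) = 3.3419 - 2.0421 = 1.2998 bits


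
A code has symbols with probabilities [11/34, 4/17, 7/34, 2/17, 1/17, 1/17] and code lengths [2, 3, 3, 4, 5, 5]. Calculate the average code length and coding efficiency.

Average length L = Σ p_i × l_i = 3.0294 bits
Entropy H = 2.3314 bits
Efficiency η = H/L × 100% = 76.96%


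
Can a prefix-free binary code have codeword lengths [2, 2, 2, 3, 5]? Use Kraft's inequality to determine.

Kraft inequality: Σ 2^(-l_i) ≤ 1 for prefix-free code
Calculating: 2^(-2) + 2^(-2) + 2^(-2) + 2^(-3) + 2^(-5)
= 0.25 + 0.25 + 0.25 + 0.125 + 0.03125
= 0.9062
Since 0.9062 ≤ 1, prefix-free code exists


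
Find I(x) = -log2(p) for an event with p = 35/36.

Information content I(x) = -log₂(p(x))
I = -log₂(35/36) = -log₂(0.9722)
I = 0.0406 bits


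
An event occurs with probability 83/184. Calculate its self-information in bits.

Information content I(x) = -log₂(p(x))
I = -log₂(83/184) = -log₂(0.4511)
I = 1.1485 bits


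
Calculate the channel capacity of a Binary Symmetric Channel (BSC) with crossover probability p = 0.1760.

For BSC with error probability p:
C = 1 - H(p) where H(p) is binary entropy
H(0.1760) = -0.1760 × log₂(0.1760) - 0.8240 × log₂(0.8240)
H(p) = 0.6712
C = 1 - 0.6712 = 0.3288 bits/use


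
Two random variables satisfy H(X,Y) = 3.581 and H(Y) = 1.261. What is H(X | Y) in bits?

Chain rule: H(X,Y) = H(X|Y) + H(Y)
H(X|Y) = H(X,Y) - H(Y) = 3.581 - 1.261 = 2.32 bits


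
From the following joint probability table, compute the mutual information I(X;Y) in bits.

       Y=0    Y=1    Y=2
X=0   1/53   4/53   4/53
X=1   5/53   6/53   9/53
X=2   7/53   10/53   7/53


H(X) = 1.4825, H(Y) = 1.5584, H(X,Y) = 3.0077
I(X;Y) = H(X) + H(Y) - H(X,Y) = 0.0332 bits


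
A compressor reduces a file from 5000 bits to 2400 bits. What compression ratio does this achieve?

Compression ratio = Original / Compressed
= 5000 / 2400 = 2.08:1


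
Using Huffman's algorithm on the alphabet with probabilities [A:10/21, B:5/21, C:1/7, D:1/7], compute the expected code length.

Huffman tree construction:
Combine smallest probabilities repeatedly
Resulting codes:
  A: 0 (length 1)
  B: 10 (length 2)
  C: 110 (length 3)
  D: 111 (length 3)
Average length = Σ p(s) × length(s) = 1.8095 bits


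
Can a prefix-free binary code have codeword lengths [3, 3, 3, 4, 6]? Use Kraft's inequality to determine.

Kraft inequality: Σ 2^(-l_i) ≤ 1 for prefix-free code
Calculating: 2^(-3) + 2^(-3) + 2^(-3) + 2^(-4) + 2^(-6)
= 0.125 + 0.125 + 0.125 + 0.0625 + 0.015625
= 0.4531
Since 0.4531 ≤ 1, prefix-free code exists


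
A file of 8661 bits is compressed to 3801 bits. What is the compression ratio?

Compression ratio = Original / Compressed
= 8661 / 3801 = 2.28:1


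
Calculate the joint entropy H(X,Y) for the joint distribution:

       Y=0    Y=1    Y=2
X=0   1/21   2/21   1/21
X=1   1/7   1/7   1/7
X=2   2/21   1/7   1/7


H(X,Y) = -Σ p(x,y) log₂ p(x,y)
  p(0,0)=1/21: -0.0476 × log₂(0.0476) = 0.2092
  p(0,1)=2/21: -0.0952 × log₂(0.0952) = 0.3231
  p(0,2)=1/21: -0.0476 × log₂(0.0476) = 0.2092
  p(1,0)=1/7: -0.1429 × log₂(0.1429) = 0.4011
  p(1,1)=1/7: -0.1429 × log₂(0.1429) = 0.4011
  p(1,2)=1/7: -0.1429 × log₂(0.1429) = 0.4011
  p(2,0)=2/21: -0.0952 × log₂(0.0952) = 0.3231
  p(2,1)=1/7: -0.1429 × log₂(0.1429) = 0.4011
  p(2,2)=1/7: -0.1429 × log₂(0.1429) = 0.4011
H(X,Y) = 3.0697 bits


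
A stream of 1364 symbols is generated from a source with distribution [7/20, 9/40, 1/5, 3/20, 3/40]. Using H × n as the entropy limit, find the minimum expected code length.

Entropy H = 2.1695 bits/symbol
Minimum bits = H × n = 2.1695 × 1364
= 2959.20 bits


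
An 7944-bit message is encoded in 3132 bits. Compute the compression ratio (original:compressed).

Compression ratio = Original / Compressed
= 7944 / 3132 = 2.54:1


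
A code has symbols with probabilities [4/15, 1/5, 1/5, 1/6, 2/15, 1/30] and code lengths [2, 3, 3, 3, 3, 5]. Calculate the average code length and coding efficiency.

Average length L = Σ p_i × l_i = 2.8000 bits
Entropy H = 2.4193 bits
Efficiency η = H/L × 100% = 86.40%


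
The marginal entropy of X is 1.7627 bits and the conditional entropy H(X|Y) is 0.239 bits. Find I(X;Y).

I(X;Y) = H(X) - H(X|Y)
I(X;Y) = 1.7627 - 0.239 = 1.5237 bits


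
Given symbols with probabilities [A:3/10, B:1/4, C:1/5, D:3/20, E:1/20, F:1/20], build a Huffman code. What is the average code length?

Huffman tree construction:
Combine smallest probabilities repeatedly
Resulting codes:
  A: 11 (length 2)
  B: 01 (length 2)
  C: 00 (length 2)
  D: 101 (length 3)
  E: 1000 (length 4)
  F: 1001 (length 4)
Average length = Σ p(s) × length(s) = 2.3500 bits


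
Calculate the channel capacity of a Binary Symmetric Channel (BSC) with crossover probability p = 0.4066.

For BSC with error probability p:
C = 1 - H(p) where H(p) is binary entropy
H(0.4066) = -0.4066 × log₂(0.4066) - 0.5934 × log₂(0.5934)
H(p) = 0.9747
C = 1 - 0.9747 = 0.0253 bits/use


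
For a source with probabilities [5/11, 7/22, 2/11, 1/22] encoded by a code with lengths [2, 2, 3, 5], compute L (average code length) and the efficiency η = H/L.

Average length L = Σ p_i × l_i = 2.3182 bits
Entropy H = 1.6926 bits
Efficiency η = H/L × 100% = 73.01%


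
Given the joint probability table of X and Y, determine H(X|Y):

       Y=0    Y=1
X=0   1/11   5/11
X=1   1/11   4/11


H(X|Y) = Σ_y p(y) H(X|Y=y)
  p(Y=0) = 2/11, H(X|Y=0) = 1.0000
  p(Y=1) = 9/11, H(X|Y=1) = 0.9911
H(X|Y) = 0.1818×1.0000 + 0.8182×0.9911 = 0.9927 bits


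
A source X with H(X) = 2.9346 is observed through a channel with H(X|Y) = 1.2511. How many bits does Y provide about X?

I(X;Y) = H(X) - H(X|Y)
I(X;Y) = 2.9346 - 1.2511 = 1.6835 bits


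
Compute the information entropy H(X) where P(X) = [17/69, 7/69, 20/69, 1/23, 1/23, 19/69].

H(X) = -Σ p(x) log₂ p(x)
  -17/69 × log₂(17/69) = 0.4979
  -7/69 × log₂(7/69) = 0.3349
  -20/69 × log₂(20/69) = 0.5179
  -1/23 × log₂(1/23) = 0.1967
  -1/23 × log₂(1/23) = 0.1967
  -19/69 × log₂(19/69) = 0.5123
H(X) = 2.2564 bits


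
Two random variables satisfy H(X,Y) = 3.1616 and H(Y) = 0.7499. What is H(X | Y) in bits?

Chain rule: H(X,Y) = H(X|Y) + H(Y)
H(X|Y) = H(X,Y) - H(Y) = 3.1616 - 0.7499 = 2.4117 bits


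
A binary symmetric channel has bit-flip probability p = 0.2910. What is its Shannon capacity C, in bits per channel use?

For BSC with error probability p:
C = 1 - H(p) where H(p) is binary entropy
H(0.2910) = -0.2910 × log₂(0.2910) - 0.7090 × log₂(0.7090)
H(p) = 0.8700
C = 1 - 0.8700 = 0.1300 bits/use


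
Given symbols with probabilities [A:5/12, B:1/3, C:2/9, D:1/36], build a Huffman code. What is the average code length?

Huffman tree construction:
Combine smallest probabilities repeatedly
Resulting codes:
  A: 0 (length 1)
  B: 11 (length 2)
  C: 101 (length 3)
  D: 100 (length 3)
Average length = Σ p(s) × length(s) = 1.8333 bits


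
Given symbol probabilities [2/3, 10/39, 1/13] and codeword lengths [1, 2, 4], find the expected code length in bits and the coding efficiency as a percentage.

Average length L = Σ p_i × l_i = 1.4872 bits
Entropy H = 1.1781 bits
Efficiency η = H/L × 100% = 79.22%


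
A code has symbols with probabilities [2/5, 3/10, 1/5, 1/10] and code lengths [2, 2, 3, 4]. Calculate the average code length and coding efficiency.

Average length L = Σ p_i × l_i = 2.4000 bits
Entropy H = 1.8464 bits
Efficiency η = H/L × 100% = 76.93%


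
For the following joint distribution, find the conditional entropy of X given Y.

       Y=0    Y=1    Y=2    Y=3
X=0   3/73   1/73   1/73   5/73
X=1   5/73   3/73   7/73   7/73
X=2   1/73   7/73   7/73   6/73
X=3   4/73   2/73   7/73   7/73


H(X|Y) = Σ_y p(y) H(X|Y=y)
  p(Y=0) = 13/73, H(X|Y=0) = 1.8262
  p(Y=1) = 13/73, H(X|Y=1) = 1.6692
  p(Y=2) = 22/73, H(X|Y=2) = 1.7797
  p(Y=3) = 25/73, H(X|Y=3) = 1.9870
H(X|Y) = 0.1781×1.8262 + 0.1781×1.6692 + 0.3014×1.7797 + 0.3425×1.9870 = 1.8393 bits


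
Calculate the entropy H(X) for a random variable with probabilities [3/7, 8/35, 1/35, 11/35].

H(X) = -Σ p(x) log₂ p(x)
  -3/7 × log₂(3/7) = 0.5239
  -8/35 × log₂(8/35) = 0.4867
  -1/35 × log₂(1/35) = 0.1466
  -11/35 × log₂(11/35) = 0.5248
H(X) = 1.6819 bits


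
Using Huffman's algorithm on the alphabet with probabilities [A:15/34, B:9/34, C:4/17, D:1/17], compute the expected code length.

Huffman tree construction:
Combine smallest probabilities repeatedly
Resulting codes:
  A: 0 (length 1)
  B: 10 (length 2)
  C: 111 (length 3)
  D: 110 (length 3)
Average length = Σ p(s) × length(s) = 1.8529 bits


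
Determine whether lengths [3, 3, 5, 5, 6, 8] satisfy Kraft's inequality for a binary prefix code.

Kraft inequality: Σ 2^(-l_i) ≤ 1 for prefix-free code
Calculating: 2^(-3) + 2^(-3) + 2^(-5) + 2^(-5) + 2^(-6) + 2^(-8)
= 0.125 + 0.125 + 0.03125 + 0.03125 + 0.015625 + 0.00390625
= 0.3320
Since 0.3320 ≤ 1, prefix-free code exists


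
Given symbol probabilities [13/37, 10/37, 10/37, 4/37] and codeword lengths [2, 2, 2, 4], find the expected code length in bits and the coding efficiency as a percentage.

Average length L = Σ p_i × l_i = 2.2162 bits
Entropy H = 1.8974 bits
Efficiency η = H/L × 100% = 85.62%


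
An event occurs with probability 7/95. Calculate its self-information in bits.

Information content I(x) = -log₂(p(x))
I = -log₂(7/95) = -log₂(0.0737)
I = 3.7625 bits


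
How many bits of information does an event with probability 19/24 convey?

Information content I(x) = -log₂(p(x))
I = -log₂(19/24) = -log₂(0.7917)
I = 0.3370 bits


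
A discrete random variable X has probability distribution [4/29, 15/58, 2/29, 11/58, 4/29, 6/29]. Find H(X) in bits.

H(X) = -Σ p(x) log₂ p(x)
  -4/29 × log₂(4/29) = 0.3942
  -15/58 × log₂(15/58) = 0.5046
  -2/29 × log₂(2/29) = 0.2661
  -11/58 × log₂(11/58) = 0.4549
  -4/29 × log₂(4/29) = 0.3942
  -6/29 × log₂(6/29) = 0.4703
H(X) = 2.4842 bits


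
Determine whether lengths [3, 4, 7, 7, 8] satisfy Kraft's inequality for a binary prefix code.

Kraft inequality: Σ 2^(-l_i) ≤ 1 for prefix-free code
Calculating: 2^(-3) + 2^(-4) + 2^(-7) + 2^(-7) + 2^(-8)
= 0.125 + 0.0625 + 0.0078125 + 0.0078125 + 0.00390625
= 0.2070
Since 0.2070 ≤ 1, prefix-free code exists


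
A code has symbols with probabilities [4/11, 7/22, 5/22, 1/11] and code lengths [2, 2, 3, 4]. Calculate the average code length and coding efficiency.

Average length L = Σ p_i × l_i = 2.4091 bits
Entropy H = 1.8567 bits
Efficiency η = H/L × 100% = 77.07%


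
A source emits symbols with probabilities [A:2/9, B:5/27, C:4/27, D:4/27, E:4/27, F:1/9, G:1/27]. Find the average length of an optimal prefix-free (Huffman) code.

Huffman tree construction:
Combine smallest probabilities repeatedly
Resulting codes:
  A: 01 (length 2)
  B: 00 (length 2)
  C: 100 (length 3)
  D: 101 (length 3)
  E: 110 (length 3)
  F: 1111 (length 4)
  G: 1110 (length 4)
Average length = Σ p(s) × length(s) = 2.7407 bits


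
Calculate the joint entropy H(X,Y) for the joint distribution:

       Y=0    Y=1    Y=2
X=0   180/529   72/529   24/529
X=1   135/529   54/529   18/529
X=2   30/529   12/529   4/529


H(X,Y) = -Σ p(x,y) log₂ p(x,y)
  p(0,0)=180/529: -0.3403 × log₂(0.3403) = 0.5292
  p(0,1)=72/529: -0.1361 × log₂(0.1361) = 0.3916
  p(0,2)=24/529: -0.0454 × log₂(0.0454) = 0.2024
  p(1,0)=135/529: -0.2552 × log₂(0.2552) = 0.5028
  p(1,1)=54/529: -0.1021 × log₂(0.1021) = 0.3361
  p(1,2)=18/529: -0.0340 × log₂(0.0340) = 0.1660
  p(2,0)=30/529: -0.0567 × log₂(0.0567) = 0.2348
  p(2,1)=12/529: -0.0227 × log₂(0.0227) = 0.1239
  p(2,2)=4/529: -0.0076 × log₂(0.0076) = 0.0533
H(X,Y) = 2.5401 bits


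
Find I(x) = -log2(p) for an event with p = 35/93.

Information content I(x) = -log₂(p(x))
I = -log₂(35/93) = -log₂(0.3763)
I = 1.4099 bits


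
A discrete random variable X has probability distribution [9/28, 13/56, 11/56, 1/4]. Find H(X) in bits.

H(X) = -Σ p(x) log₂ p(x)
  -9/28 × log₂(9/28) = 0.5263
  -13/56 × log₂(13/56) = 0.4891
  -11/56 × log₂(11/56) = 0.4612
  -1/4 × log₂(1/4) = 0.5000
H(X) = 1.9766 bits


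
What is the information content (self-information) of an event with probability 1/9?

Information content I(x) = -log₂(p(x))
I = -log₂(1/9) = -log₂(0.1111)
I = 3.1699 bits


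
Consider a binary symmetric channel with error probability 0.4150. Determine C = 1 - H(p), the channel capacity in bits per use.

For BSC with error probability p:
C = 1 - H(p) where H(p) is binary entropy
H(0.4150) = -0.4150 × log₂(0.4150) - 0.5850 × log₂(0.5850)
H(p) = 0.9791
C = 1 - 0.9791 = 0.0209 bits/use


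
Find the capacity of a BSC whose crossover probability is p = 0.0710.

For BSC with error probability p:
C = 1 - H(p) where H(p) is binary entropy
H(0.0710) = -0.0710 × log₂(0.0710) - 0.9290 × log₂(0.9290)
H(p) = 0.3696
C = 1 - 0.3696 = 0.6304 bits/use


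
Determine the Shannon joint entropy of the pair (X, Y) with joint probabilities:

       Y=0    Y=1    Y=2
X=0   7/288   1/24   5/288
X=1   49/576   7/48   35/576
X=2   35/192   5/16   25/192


H(X,Y) = -Σ p(x,y) log₂ p(x,y)
  p(0,0)=7/288: -0.0243 × log₂(0.0243) = 0.1303
  p(0,1)=1/24: -0.0417 × log₂(0.0417) = 0.1910
  p(0,2)=5/288: -0.0174 × log₂(0.0174) = 0.1015
  p(1,0)=49/576: -0.0851 × log₂(0.0851) = 0.3024
  p(1,1)=7/48: -0.1458 × log₂(0.1458) = 0.4051
  p(1,2)=35/576: -0.0608 × log₂(0.0608) = 0.2455
  p(2,0)=35/192: -0.1823 × log₂(0.1823) = 0.4476
  p(2,1)=5/16: -0.3125 × log₂(0.3125) = 0.5244
  p(2,2)=25/192: -0.1302 × log₂(0.1302) = 0.3830
H(X,Y) = 2.7309 bits


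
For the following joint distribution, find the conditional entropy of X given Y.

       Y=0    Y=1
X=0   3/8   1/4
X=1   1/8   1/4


H(X|Y) = Σ_y p(y) H(X|Y=y)
  p(Y=0) = 1/2, H(X|Y=0) = 0.8113
  p(Y=1) = 1/2, H(X|Y=1) = 1.0000
H(X|Y) = 0.5000×0.8113 + 0.5000×1.0000 = 0.9056 bits


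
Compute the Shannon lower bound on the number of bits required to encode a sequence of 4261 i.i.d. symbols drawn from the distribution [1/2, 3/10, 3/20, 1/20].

Entropy H = 1.6477 bits/symbol
Minimum bits = H × n = 1.6477 × 4261
= 7020.98 bits


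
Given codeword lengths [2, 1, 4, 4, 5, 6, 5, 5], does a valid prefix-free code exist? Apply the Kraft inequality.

Kraft inequality: Σ 2^(-l_i) ≤ 1 for prefix-free code
Calculating: 2^(-2) + 2^(-1) + 2^(-4) + 2^(-4) + 2^(-5) + 2^(-6) + 2^(-5) + 2^(-5)
= 0.25 + 0.5 + 0.0625 + 0.0625 + 0.03125 + 0.015625 + 0.03125 + 0.03125
= 0.9844
Since 0.9844 ≤ 1, prefix-free code exists


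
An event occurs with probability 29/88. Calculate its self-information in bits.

Information content I(x) = -log₂(p(x))
I = -log₂(29/88) = -log₂(0.3295)
I = 1.6015 bits


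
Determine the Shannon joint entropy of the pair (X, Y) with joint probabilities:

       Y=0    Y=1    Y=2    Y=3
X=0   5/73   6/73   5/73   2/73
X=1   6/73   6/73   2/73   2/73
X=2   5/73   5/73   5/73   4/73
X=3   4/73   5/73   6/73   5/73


H(X,Y) = -Σ p(x,y) log₂ p(x,y)
  p(0,0)=5/73: -0.0685 × log₂(0.0685) = 0.2649
  p(0,1)=6/73: -0.0822 × log₂(0.0822) = 0.2963
  p(0,2)=5/73: -0.0685 × log₂(0.0685) = 0.2649
  p(0,3)=2/73: -0.0274 × log₂(0.0274) = 0.1422
  p(1,0)=6/73: -0.0822 × log₂(0.0822) = 0.2963
  p(1,1)=6/73: -0.0822 × log₂(0.0822) = 0.2963
  p(1,2)=2/73: -0.0274 × log₂(0.0274) = 0.1422
  p(1,3)=2/73: -0.0274 × log₂(0.0274) = 0.1422
  p(2,0)=5/73: -0.0685 × log₂(0.0685) = 0.2649
  p(2,1)=5/73: -0.0685 × log₂(0.0685) = 0.2649
  p(2,2)=5/73: -0.0685 × log₂(0.0685) = 0.2649
  p(2,3)=4/73: -0.0548 × log₂(0.0548) = 0.2296
  p(3,0)=4/73: -0.0548 × log₂(0.0548) = 0.2296
  p(3,1)=5/73: -0.0685 × log₂(0.0685) = 0.2649
  p(3,2)=6/73: -0.0822 × log₂(0.0822) = 0.2963
  p(3,3)=5/73: -0.0685 × log₂(0.0685) = 0.2649
H(X,Y) = 3.9254 bits


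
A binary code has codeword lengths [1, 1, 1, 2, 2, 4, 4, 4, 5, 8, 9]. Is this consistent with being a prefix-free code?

Kraft inequality: Σ 2^(-l_i) ≤ 1 for prefix-free code
Calculating: 2^(-1) + 2^(-1) + 2^(-1) + 2^(-2) + 2^(-2) + 2^(-4) + 2^(-4) + 2^(-4) + 2^(-5) + 2^(-8) + 2^(-9)
= 0.5 + 0.5 + 0.5 + 0.25 + 0.25 + 0.0625 + 0.0625 + 0.0625 + 0.03125 + 0.00390625 + 0.001953125
= 2.2246
Since 2.2246 > 1, prefix-free code does not exist


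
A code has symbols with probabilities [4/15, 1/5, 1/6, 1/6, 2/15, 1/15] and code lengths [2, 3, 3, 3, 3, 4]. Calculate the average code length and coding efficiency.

Average length L = Σ p_i × l_i = 2.8000 bits
Entropy H = 2.4826 bits
Efficiency η = H/L × 100% = 88.66%


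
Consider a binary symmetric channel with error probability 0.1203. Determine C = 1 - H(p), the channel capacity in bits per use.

For BSC with error probability p:
C = 1 - H(p) where H(p) is binary entropy
H(0.1203) = -0.1203 × log₂(0.1203) - 0.8797 × log₂(0.8797)
H(p) = 0.5302
C = 1 - 0.5302 = 0.4698 bits/use


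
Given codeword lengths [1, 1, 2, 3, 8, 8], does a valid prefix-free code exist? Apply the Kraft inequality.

Kraft inequality: Σ 2^(-l_i) ≤ 1 for prefix-free code
Calculating: 2^(-1) + 2^(-1) + 2^(-2) + 2^(-3) + 2^(-8) + 2^(-8)
= 0.5 + 0.5 + 0.25 + 0.125 + 0.00390625 + 0.00390625
= 1.3828
Since 1.3828 > 1, prefix-free code does not exist


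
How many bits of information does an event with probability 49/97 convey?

Information content I(x) = -log₂(p(x))
I = -log₂(49/97) = -log₂(0.5052)
I = 0.9852 bits


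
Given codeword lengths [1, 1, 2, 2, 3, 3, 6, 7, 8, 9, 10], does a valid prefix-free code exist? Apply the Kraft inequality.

Kraft inequality: Σ 2^(-l_i) ≤ 1 for prefix-free code
Calculating: 2^(-1) + 2^(-1) + 2^(-2) + 2^(-2) + 2^(-3) + 2^(-3) + 2^(-6) + 2^(-7) + 2^(-8) + 2^(-9) + 2^(-10)
= 0.5 + 0.5 + 0.25 + 0.25 + 0.125 + 0.125 + 0.015625 + 0.0078125 + 0.00390625 + 0.001953125 + 0.0009765625
= 1.7803
Since 1.7803 > 1, prefix-free code does not exist


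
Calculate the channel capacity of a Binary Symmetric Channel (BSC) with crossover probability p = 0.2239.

For BSC with error probability p:
C = 1 - H(p) where H(p) is binary entropy
H(0.2239) = -0.2239 × log₂(0.2239) - 0.7761 × log₂(0.7761)
H(p) = 0.7672
C = 1 - 0.7672 = 0.2328 bits/use


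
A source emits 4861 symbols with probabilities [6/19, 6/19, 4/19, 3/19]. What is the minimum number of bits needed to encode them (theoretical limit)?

Entropy H = 1.9440 bits/symbol
Minimum bits = H × n = 1.9440 × 4861
= 9449.83 bits


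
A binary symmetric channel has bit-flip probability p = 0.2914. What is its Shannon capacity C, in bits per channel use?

For BSC with error probability p:
C = 1 - H(p) where H(p) is binary entropy
H(0.2914) = -0.2914 × log₂(0.2914) - 0.7086 × log₂(0.7086)
H(p) = 0.8705
C = 1 - 0.8705 = 0.1295 bits/use


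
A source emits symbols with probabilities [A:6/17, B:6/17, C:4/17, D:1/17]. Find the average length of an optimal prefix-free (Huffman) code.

Huffman tree construction:
Combine smallest probabilities repeatedly
Resulting codes:
  A: 11 (length 2)
  B: 0 (length 1)
  C: 101 (length 3)
  D: 100 (length 3)
Average length = Σ p(s) × length(s) = 1.9412 bits


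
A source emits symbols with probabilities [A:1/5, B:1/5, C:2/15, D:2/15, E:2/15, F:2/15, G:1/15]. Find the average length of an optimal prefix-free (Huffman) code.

Huffman tree construction:
Combine smallest probabilities repeatedly
Resulting codes:
  A: 111 (length 3)
  B: 00 (length 2)
  C: 011 (length 3)
  D: 100 (length 3)
  E: 101 (length 3)
  F: 110 (length 3)
  G: 010 (length 3)
Average length = Σ p(s) × length(s) = 2.8000 bits


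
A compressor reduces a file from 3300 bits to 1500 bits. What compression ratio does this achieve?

Compression ratio = Original / Compressed
= 3300 / 1500 = 2.20:1


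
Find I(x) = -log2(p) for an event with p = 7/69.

Information content I(x) = -log₂(p(x))
I = -log₂(7/69) = -log₂(0.1014)
I = 3.3012 bits


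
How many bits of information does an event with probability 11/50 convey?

Information content I(x) = -log₂(p(x))
I = -log₂(11/50) = -log₂(0.2200)
I = 2.1844 bits


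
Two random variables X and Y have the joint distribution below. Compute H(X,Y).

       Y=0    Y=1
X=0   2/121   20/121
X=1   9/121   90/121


H(X,Y) = -Σ p(x,y) log₂ p(x,y)
  p(0,0)=2/121: -0.0165 × log₂(0.0165) = 0.0978
  p(0,1)=20/121: -0.1653 × log₂(0.1653) = 0.4292
  p(1,0)=9/121: -0.0744 × log₂(0.0744) = 0.2788
  p(1,1)=90/121: -0.7438 × log₂(0.7438) = 0.3176
H(X,Y) = 1.1235 bits


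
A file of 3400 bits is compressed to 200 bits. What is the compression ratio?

Compression ratio = Original / Compressed
= 3400 / 200 = 17.00:1


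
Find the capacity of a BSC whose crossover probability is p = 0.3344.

For BSC with error probability p:
C = 1 - H(p) where H(p) is binary entropy
H(0.3344) = -0.3344 × log₂(0.3344) - 0.6656 × log₂(0.6656)
H(p) = 0.9194
C = 1 - 0.9194 = 0.0806 bits/use


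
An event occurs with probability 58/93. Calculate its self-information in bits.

Information content I(x) = -log₂(p(x))
I = -log₂(58/93) = -log₂(0.6237)
I = 0.6812 bits


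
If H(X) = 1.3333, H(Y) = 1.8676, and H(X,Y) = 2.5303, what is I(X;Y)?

I(X;Y) = H(X) + H(Y) - H(X,Y)
I(X;Y) = 1.3333 + 1.8676 - 2.5303 = 0.6706 bits


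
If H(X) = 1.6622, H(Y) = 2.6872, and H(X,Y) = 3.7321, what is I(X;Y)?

I(X;Y) = H(X) + H(Y) - H(X,Y)
I(X;Y) = 1.6622 + 2.6872 - 3.7321 = 0.6173 bits


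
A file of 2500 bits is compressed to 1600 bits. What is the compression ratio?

Compression ratio = Original / Compressed
= 2500 / 1600 = 1.56:1


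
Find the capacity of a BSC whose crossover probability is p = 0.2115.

For BSC with error probability p:
C = 1 - H(p) where H(p) is binary entropy
H(0.2115) = -0.2115 × log₂(0.2115) - 0.7885 × log₂(0.7885)
H(p) = 0.7443
C = 1 - 0.7443 = 0.2557 bits/use


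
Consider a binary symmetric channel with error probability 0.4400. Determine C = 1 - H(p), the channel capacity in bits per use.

For BSC with error probability p:
C = 1 - H(p) where H(p) is binary entropy
H(0.4400) = -0.4400 × log₂(0.4400) - 0.5600 × log₂(0.5600)
H(p) = 0.9896
C = 1 - 0.9896 = 0.0104 bits/use


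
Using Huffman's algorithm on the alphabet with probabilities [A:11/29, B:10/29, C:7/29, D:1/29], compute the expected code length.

Huffman tree construction:
Combine smallest probabilities repeatedly
Resulting codes:
  A: 0 (length 1)
  B: 11 (length 2)
  C: 101 (length 3)
  D: 100 (length 3)
Average length = Σ p(s) × length(s) = 1.8966 bits


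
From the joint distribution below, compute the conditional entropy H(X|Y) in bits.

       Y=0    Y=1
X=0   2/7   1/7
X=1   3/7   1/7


H(X|Y) = Σ_y p(y) H(X|Y=y)
  p(Y=0) = 5/7, H(X|Y=0) = 0.9710
  p(Y=1) = 2/7, H(X|Y=1) = 1.0000
H(X|Y) = 0.7143×0.9710 + 0.2857×1.0000 = 0.9793 bits


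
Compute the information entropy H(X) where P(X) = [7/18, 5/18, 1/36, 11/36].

H(X) = -Σ p(x) log₂ p(x)
  -7/18 × log₂(7/18) = 0.5299
  -5/18 × log₂(5/18) = 0.5133
  -1/36 × log₂(1/36) = 0.1436
  -11/36 × log₂(11/36) = 0.5227
H(X) = 1.7095 bits


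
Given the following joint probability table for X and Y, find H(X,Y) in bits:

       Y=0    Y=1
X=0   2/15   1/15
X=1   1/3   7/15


H(X,Y) = -Σ p(x,y) log₂ p(x,y)
  p(0,0)=2/15: -0.1333 × log₂(0.1333) = 0.3876
  p(0,1)=1/15: -0.0667 × log₂(0.0667) = 0.2605
  p(1,0)=1/3: -0.3333 × log₂(0.3333) = 0.5283
  p(1,1)=7/15: -0.4667 × log₂(0.4667) = 0.5131
H(X,Y) = 1.6895 bits


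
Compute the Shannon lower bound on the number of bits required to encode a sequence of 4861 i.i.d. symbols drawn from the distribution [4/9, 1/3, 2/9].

Entropy H = 1.5305 bits/symbol
Minimum bits = H × n = 1.5305 × 4861
= 7439.73 bits


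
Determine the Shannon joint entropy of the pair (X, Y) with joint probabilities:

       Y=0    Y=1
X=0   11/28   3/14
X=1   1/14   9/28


H(X,Y) = -Σ p(x,y) log₂ p(x,y)
  p(0,0)=11/28: -0.3929 × log₂(0.3929) = 0.5295
  p(0,1)=3/14: -0.2143 × log₂(0.2143) = 0.4762
  p(1,0)=1/14: -0.0714 × log₂(0.0714) = 0.2720
  p(1,1)=9/28: -0.3214 × log₂(0.3214) = 0.5263
H(X,Y) = 1.8040 bits


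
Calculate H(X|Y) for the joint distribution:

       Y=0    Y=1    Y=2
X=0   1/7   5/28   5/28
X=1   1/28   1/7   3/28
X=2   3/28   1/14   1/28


H(X|Y) = Σ_y p(y) H(X|Y=y)
  p(Y=0) = 2/7, H(X|Y=0) = 1.4056
  p(Y=1) = 11/28, H(X|Y=1) = 1.4949
  p(Y=2) = 9/28, H(X|Y=2) = 1.3516
H(X|Y) = 0.2857×1.4056 + 0.3929×1.4949 + 0.3214×1.3516 = 1.4234 bits


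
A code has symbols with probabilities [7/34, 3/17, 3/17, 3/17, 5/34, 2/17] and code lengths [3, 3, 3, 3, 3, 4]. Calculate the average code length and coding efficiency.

Average length L = Σ p_i × l_i = 3.1176 bits
Entropy H = 2.5642 bits
Efficiency η = H/L × 100% = 82.25%


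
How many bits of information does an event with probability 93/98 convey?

Information content I(x) = -log₂(p(x))
I = -log₂(93/98) = -log₂(0.9490)
I = 0.0756 bits


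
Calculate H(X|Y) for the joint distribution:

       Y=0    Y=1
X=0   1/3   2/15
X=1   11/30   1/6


H(X|Y) = Σ_y p(y) H(X|Y=y)
  p(Y=0) = 7/10, H(X|Y=0) = 0.9984
  p(Y=1) = 3/10, H(X|Y=1) = 0.9911
H(X|Y) = 0.7000×0.9984 + 0.3000×0.9911 = 0.9962 bits


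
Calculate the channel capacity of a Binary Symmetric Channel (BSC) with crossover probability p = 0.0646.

For BSC with error probability p:
C = 1 - H(p) where H(p) is binary entropy
H(0.0646) = -0.0646 × log₂(0.0646) - 0.9354 × log₂(0.9354)
H(p) = 0.3454
C = 1 - 0.3454 = 0.6546 bits/use


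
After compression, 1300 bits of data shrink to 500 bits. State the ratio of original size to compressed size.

Compression ratio = Original / Compressed
= 1300 / 500 = 2.60:1


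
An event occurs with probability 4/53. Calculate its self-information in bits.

Information content I(x) = -log₂(p(x))
I = -log₂(4/53) = -log₂(0.0755)
I = 3.7279 bits


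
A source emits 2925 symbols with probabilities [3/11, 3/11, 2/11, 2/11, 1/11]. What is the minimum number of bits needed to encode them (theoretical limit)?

Entropy H = 2.2313 bits/symbol
Minimum bits = H × n = 2.2313 × 2925
= 6526.47 bits


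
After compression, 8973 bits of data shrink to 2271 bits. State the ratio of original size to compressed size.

Compression ratio = Original / Compressed
= 8973 / 2271 = 3.95:1


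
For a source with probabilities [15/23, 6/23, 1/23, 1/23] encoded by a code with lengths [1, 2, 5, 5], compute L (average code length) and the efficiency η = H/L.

Average length L = Σ p_i × l_i = 1.6087 bits
Entropy H = 1.3013 bits
Efficiency η = H/L × 100% = 80.89%


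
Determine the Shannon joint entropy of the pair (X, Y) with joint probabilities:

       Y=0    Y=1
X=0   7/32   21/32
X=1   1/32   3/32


H(X,Y) = -Σ p(x,y) log₂ p(x,y)
  p(0,0)=7/32: -0.2188 × log₂(0.2188) = 0.4796
  p(0,1)=21/32: -0.6562 × log₂(0.6562) = 0.3988
  p(1,0)=1/32: -0.0312 × log₂(0.0312) = 0.1562
  p(1,1)=3/32: -0.0938 × log₂(0.0938) = 0.3202
H(X,Y) = 1.3548 bits


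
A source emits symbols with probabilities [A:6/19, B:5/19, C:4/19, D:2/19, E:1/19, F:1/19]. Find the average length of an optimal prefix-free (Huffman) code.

Huffman tree construction:
Combine smallest probabilities repeatedly
Resulting codes:
  A: 11 (length 2)
  B: 10 (length 2)
  C: 00 (length 2)
  D: 010 (length 3)
  E: 0110 (length 4)
  F: 0111 (length 4)
Average length = Σ p(s) × length(s) = 2.3158 bits


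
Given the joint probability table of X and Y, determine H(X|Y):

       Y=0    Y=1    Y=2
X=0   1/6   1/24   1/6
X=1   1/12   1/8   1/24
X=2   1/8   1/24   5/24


H(X|Y) = Σ_y p(y) H(X|Y=y)
  p(Y=0) = 3/8, H(X|Y=0) = 1.5305
  p(Y=1) = 5/24, H(X|Y=1) = 1.3710
  p(Y=2) = 5/12, H(X|Y=2) = 1.3610
H(X|Y) = 0.3750×1.5305 + 0.2083×1.3710 + 0.4167×1.3610 = 1.4266 bits


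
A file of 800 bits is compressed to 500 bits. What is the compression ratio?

Compression ratio = Original / Compressed
= 800 / 500 = 1.60:1


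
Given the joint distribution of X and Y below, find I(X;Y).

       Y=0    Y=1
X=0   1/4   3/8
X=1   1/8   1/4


H(X) = 0.9544, H(Y) = 0.9544, H(X,Y) = 1.9056
I(X;Y) = H(X) + H(Y) - H(X,Y) = 0.0032 bits


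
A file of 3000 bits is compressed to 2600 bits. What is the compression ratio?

Compression ratio = Original / Compressed
= 3000 / 2600 = 1.15:1


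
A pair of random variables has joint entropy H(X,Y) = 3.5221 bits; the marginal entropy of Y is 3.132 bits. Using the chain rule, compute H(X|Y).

Chain rule: H(X,Y) = H(X|Y) + H(Y)
H(X|Y) = H(X,Y) - H(Y) = 3.5221 - 3.132 = 0.3901 bits


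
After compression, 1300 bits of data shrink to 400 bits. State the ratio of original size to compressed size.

Compression ratio = Original / Compressed
= 1300 / 400 = 3.25:1


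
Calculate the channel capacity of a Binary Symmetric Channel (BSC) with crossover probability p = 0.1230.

For BSC with error probability p:
C = 1 - H(p) where H(p) is binary entropy
H(0.1230) = -0.1230 × log₂(0.1230) - 0.8770 × log₂(0.8770)
H(p) = 0.5379
C = 1 - 0.5379 = 0.4621 bits/use
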